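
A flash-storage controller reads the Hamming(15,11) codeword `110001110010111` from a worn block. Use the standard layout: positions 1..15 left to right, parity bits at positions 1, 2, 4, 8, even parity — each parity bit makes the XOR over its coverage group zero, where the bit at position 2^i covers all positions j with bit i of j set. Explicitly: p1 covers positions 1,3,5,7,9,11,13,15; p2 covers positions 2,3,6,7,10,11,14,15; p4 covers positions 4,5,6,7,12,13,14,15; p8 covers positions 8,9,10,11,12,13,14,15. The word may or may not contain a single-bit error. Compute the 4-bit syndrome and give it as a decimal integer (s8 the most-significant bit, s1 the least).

13

s1: b1⊕b3⊕b5⊕b7⊕b9⊕b11⊕b13⊕b15 = 1⊕0⊕0⊕1⊕0⊕1⊕1⊕1 = 1
s2: b2⊕b3⊕b6⊕b7⊕b10⊕b11⊕b14⊕b15 = 1⊕0⊕1⊕1⊕0⊕1⊕1⊕1 = 0
s4: b4⊕b5⊕b6⊕b7⊕b12⊕b13⊕b14⊕b15 = 0⊕0⊕1⊕1⊕0⊕1⊕1⊕1 = 1
s8: b8⊕b9⊕b10⊕b11⊕b12⊕b13⊕b14⊕b15 = 1⊕0⊕0⊕1⊕0⊕1⊕1⊕1 = 1
Syndrome (s8...s1) = 1101 → position 13.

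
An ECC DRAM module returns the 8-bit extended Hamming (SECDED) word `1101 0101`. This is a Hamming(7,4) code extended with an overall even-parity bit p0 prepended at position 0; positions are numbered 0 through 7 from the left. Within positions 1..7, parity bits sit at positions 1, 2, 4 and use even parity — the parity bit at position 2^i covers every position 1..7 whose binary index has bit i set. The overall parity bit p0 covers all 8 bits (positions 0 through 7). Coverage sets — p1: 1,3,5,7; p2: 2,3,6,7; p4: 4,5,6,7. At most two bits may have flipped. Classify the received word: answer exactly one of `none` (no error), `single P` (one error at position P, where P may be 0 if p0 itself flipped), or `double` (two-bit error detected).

s1: b1⊕b3⊕b5⊕b7 = 1⊕1⊕1⊕1 = 0
s2: b2⊕b3⊕b6⊕b7 = 0⊕1⊕0⊕1 = 0
s4: b4⊕b5⊕b6⊕b7 = 0⊕1⊕0⊕1 = 0
Syndrome (s4...s1) = 000 → position 0 (no error).
Overall parity (XOR of all 8 bits, including p0): 1⊕1⊕0⊕1⊕0⊕1⊕0⊕1 = 1
Overall=1, syndrome position=0 → single-bit error at position 0.

single 0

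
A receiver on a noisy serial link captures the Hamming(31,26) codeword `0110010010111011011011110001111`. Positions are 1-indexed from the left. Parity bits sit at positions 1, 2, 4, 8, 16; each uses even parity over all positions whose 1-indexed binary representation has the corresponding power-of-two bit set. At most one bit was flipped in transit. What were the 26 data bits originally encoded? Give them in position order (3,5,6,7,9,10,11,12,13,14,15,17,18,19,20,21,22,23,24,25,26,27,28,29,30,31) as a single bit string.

s1: b1⊕b3⊕b5⊕b7⊕b9⊕b11⊕b13⊕b15⊕b17⊕b19⊕b21⊕b23⊕b25⊕b27⊕b29⊕b31 = 0⊕1⊕0⊕0⊕1⊕1⊕1⊕1⊕0⊕1⊕1⊕1⊕0⊕0⊕1⊕1 = 0
s2: b2⊕b3⊕b6⊕b7⊕b10⊕b11⊕b14⊕b15⊕b18⊕b19⊕b22⊕b23⊕b26⊕b27⊕b30⊕b31 = 1⊕1⊕1⊕0⊕0⊕1⊕0⊕1⊕1⊕1⊕1⊕1⊕0⊕0⊕1⊕1 = 1
s4: b4⊕b5⊕b6⊕b7⊕b12⊕b13⊕b14⊕b15⊕b20⊕b21⊕b22⊕b23⊕b28⊕b29⊕b30⊕b31 = 0⊕0⊕1⊕0⊕1⊕1⊕0⊕1⊕0⊕1⊕1⊕1⊕1⊕1⊕1⊕1 = 1
s8: b8⊕b9⊕b10⊕b11⊕b12⊕b13⊕b14⊕b15⊕b24⊕b25⊕b26⊕b27⊕b28⊕b29⊕b30⊕b31 = 0⊕1⊕0⊕1⊕1⊕1⊕0⊕1⊕1⊕0⊕0⊕0⊕1⊕1⊕1⊕1 = 0
s16: b16⊕b17⊕b18⊕b19⊕b20⊕b21⊕b22⊕b23⊕b24⊕b25⊕b26⊕b27⊕b28⊕b29⊕b30⊕b31 = 1⊕0⊕1⊕1⊕0⊕1⊕1⊕1⊕1⊕0⊕0⊕0⊕1⊕1⊕1⊕1 = 1
Syndrome (s16...s1) = 10110 → position 22.
Flip bit 22: corrected codeword = 0110010010111011011010110001111
Data bits at positions 3,5,6,7,9,10,11,12,13,14,15,17,18,19,20,21,22,23,24,25,26,27,28,29,30,31: 10101011101011010110001111

10101011101011010110001111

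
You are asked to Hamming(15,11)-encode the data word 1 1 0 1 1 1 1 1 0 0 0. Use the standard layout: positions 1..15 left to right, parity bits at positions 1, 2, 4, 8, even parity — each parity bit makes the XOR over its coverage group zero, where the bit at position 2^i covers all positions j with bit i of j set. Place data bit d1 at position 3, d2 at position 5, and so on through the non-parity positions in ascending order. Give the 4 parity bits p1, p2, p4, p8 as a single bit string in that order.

Place data bits at non-power-of-two positions: b3=1, b5=1, b6=0, b7=1, b9=1, b10=1, b11=1, b12=1, b13=0, b14=0, b15=0.
p1 = XOR of data positions {3,5,7,9,11,13,15} = 1⊕1⊕1⊕1⊕1⊕0⊕0 = 1
p2 = XOR of data positions {3,6,7,10,11,14,15} = 1⊕0⊕1⊕1⊕1⊕0⊕0 = 0
p4 = XOR of data positions {5,6,7,12,13,14,15} = 1⊕0⊕1⊕1⊕0⊕0⊕0 = 1
p8 = XOR of data positions {9,10,11,12,13,14,15} = 1⊕1⊕1⊕1⊕0⊕0⊕0 = 0
Parity bits p1,p2,p4,p8 = 1010

1010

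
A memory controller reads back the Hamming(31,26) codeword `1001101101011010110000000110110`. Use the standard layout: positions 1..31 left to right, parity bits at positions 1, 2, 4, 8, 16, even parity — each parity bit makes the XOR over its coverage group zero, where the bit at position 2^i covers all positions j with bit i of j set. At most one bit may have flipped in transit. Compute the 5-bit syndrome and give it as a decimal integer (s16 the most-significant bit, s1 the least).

10

s1: b1⊕b3⊕b5⊕b7⊕b9⊕b11⊕b13⊕b15⊕b17⊕b19⊕b21⊕b23⊕b25⊕b27⊕b29⊕b31 = 1⊕0⊕1⊕1⊕0⊕0⊕1⊕1⊕1⊕0⊕0⊕0⊕0⊕1⊕1⊕0 = 0
s2: b2⊕b3⊕b6⊕b7⊕b10⊕b11⊕b14⊕b15⊕b18⊕b19⊕b22⊕b23⊕b26⊕b27⊕b30⊕b31 = 0⊕0⊕0⊕1⊕1⊕0⊕0⊕1⊕1⊕0⊕0⊕0⊕1⊕1⊕1⊕0 = 1
s4: b4⊕b5⊕b6⊕b7⊕b12⊕b13⊕b14⊕b15⊕b20⊕b21⊕b22⊕b23⊕b28⊕b29⊕b30⊕b31 = 1⊕1⊕0⊕1⊕1⊕1⊕0⊕1⊕0⊕0⊕0⊕0⊕0⊕1⊕1⊕0 = 0
s8: b8⊕b9⊕b10⊕b11⊕b12⊕b13⊕b14⊕b15⊕b24⊕b25⊕b26⊕b27⊕b28⊕b29⊕b30⊕b31 = 1⊕0⊕1⊕0⊕1⊕1⊕0⊕1⊕0⊕0⊕1⊕1⊕0⊕1⊕1⊕0 = 1
s16: b16⊕b17⊕b18⊕b19⊕b20⊕b21⊕b22⊕b23⊕b24⊕b25⊕b26⊕b27⊕b28⊕b29⊕b30⊕b31 = 0⊕1⊕1⊕0⊕0⊕0⊕0⊕0⊕0⊕0⊕1⊕1⊕0⊕1⊕1⊕0 = 0
Syndrome (s16...s1) = 01010 → position 10.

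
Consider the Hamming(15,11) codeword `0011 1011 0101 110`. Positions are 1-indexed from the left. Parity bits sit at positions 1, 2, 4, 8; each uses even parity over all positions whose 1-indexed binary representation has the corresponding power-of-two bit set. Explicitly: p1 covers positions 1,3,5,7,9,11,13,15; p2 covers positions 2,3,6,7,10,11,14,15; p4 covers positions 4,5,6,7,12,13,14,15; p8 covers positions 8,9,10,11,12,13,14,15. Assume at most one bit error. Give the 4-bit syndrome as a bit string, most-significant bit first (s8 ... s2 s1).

1000

s1: b1⊕b3⊕b5⊕b7⊕b9⊕b11⊕b13⊕b15 = 0⊕1⊕1⊕1⊕0⊕0⊕1⊕0 = 0
s2: b2⊕b3⊕b6⊕b7⊕b10⊕b11⊕b14⊕b15 = 0⊕1⊕0⊕1⊕1⊕0⊕1⊕0 = 0
s4: b4⊕b5⊕b6⊕b7⊕b12⊕b13⊕b14⊕b15 = 1⊕1⊕0⊕1⊕1⊕1⊕1⊕0 = 0
s8: b8⊕b9⊕b10⊕b11⊕b12⊕b13⊕b14⊕b15 = 1⊕0⊕1⊕0⊕1⊕1⊕1⊕0 = 1
Syndrome (s8...s1) = 1000 → position 8.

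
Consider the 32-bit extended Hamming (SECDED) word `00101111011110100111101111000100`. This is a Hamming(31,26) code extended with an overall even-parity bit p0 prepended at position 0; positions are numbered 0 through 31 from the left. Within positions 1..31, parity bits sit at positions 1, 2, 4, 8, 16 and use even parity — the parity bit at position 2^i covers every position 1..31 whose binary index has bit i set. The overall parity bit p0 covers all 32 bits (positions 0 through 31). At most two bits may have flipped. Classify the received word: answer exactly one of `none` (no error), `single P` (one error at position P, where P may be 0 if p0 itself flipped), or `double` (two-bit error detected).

single 17

s1: b1⊕b3⊕b5⊕b7⊕b9⊕b11⊕b13⊕b15⊕b17⊕b19⊕b21⊕b23⊕b25⊕b27⊕b29⊕b31 = 0⊕0⊕1⊕1⊕1⊕1⊕0⊕0⊕1⊕1⊕0⊕1⊕1⊕0⊕1⊕0 = 1
s2: b2⊕b3⊕b6⊕b7⊕b10⊕b11⊕b14⊕b15⊕b18⊕b19⊕b22⊕b23⊕b26⊕b27⊕b30⊕b31 = 1⊕0⊕1⊕1⊕1⊕1⊕1⊕0⊕1⊕1⊕1⊕1⊕0⊕0⊕0⊕0 = 0
s4: b4⊕b5⊕b6⊕b7⊕b12⊕b13⊕b14⊕b15⊕b20⊕b21⊕b22⊕b23⊕b28⊕b29⊕b30⊕b31 = 1⊕1⊕1⊕1⊕1⊕0⊕1⊕0⊕1⊕0⊕1⊕1⊕0⊕1⊕0⊕0 = 0
s8: b8⊕b9⊕b10⊕b11⊕b12⊕b13⊕b14⊕b15⊕b24⊕b25⊕b26⊕b27⊕b28⊕b29⊕b30⊕b31 = 0⊕1⊕1⊕1⊕1⊕0⊕1⊕0⊕1⊕1⊕0⊕0⊕0⊕1⊕0⊕0 = 0
s16: b16⊕b17⊕b18⊕b19⊕b20⊕b21⊕b22⊕b23⊕b24⊕b25⊕b26⊕b27⊕b28⊕b29⊕b30⊕b31 = 0⊕1⊕1⊕1⊕1⊕0⊕1⊕1⊕1⊕1⊕0⊕0⊕0⊕1⊕0⊕0 = 1
Syndrome (s16...s1) = 10001 → position 17.
Overall parity (XOR of all 32 bits, including p0): 0⊕0⊕1⊕0⊕1⊕1⊕1⊕1⊕0⊕1⊕1⊕1⊕1⊕0⊕1⊕0⊕0⊕1⊕1⊕1⊕1⊕0⊕1⊕1⊕1⊕1⊕0⊕0⊕0⊕1⊕0⊕0 = 1
Overall=1, syndrome position=17 → single-bit error at position 17.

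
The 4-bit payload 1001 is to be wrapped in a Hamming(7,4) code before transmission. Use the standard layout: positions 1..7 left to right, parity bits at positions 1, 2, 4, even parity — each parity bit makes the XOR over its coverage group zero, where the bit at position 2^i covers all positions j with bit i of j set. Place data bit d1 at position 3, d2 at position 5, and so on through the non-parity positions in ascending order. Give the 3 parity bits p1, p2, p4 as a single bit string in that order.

001

Place data bits at non-power-of-two positions: b3=1, b5=0, b6=0, b7=1.
p1 = XOR of data positions {3,5,7} = 1⊕0⊕1 = 0
p2 = XOR of data positions {3,6,7} = 1⊕0⊕1 = 0
p4 = XOR of data positions {5,6,7} = 0⊕0⊕1 = 1
Parity bits p1,p2,p4 = 001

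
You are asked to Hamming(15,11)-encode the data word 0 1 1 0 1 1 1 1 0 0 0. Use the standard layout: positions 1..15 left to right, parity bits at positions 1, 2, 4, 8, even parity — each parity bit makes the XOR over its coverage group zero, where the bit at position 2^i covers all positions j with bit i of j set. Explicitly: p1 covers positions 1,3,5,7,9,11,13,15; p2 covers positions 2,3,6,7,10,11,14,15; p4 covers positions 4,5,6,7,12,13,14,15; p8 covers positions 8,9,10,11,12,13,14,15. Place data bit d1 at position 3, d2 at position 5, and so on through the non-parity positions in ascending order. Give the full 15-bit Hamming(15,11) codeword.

110111001111000

Place data bits at non-power-of-two positions: b3=0, b5=1, b6=1, b7=0, b9=1, b10=1, b11=1, b12=1, b13=0, b14=0, b15=0.
p1 = XOR of data positions {3,5,7,9,11,13,15} = 0⊕1⊕0⊕1⊕1⊕0⊕0 = 1
p2 = XOR of data positions {3,6,7,10,11,14,15} = 0⊕1⊕0⊕1⊕1⊕0⊕0 = 1
p4 = XOR of data positions {5,6,7,12,13,14,15} = 1⊕1⊕0⊕1⊕0⊕0⊕0 = 1
p8 = XOR of data positions {9,10,11,12,13,14,15} = 1⊕1⊕1⊕1⊕0⊕0⊕0 = 0
Codeword b1..b15 = 110111001111000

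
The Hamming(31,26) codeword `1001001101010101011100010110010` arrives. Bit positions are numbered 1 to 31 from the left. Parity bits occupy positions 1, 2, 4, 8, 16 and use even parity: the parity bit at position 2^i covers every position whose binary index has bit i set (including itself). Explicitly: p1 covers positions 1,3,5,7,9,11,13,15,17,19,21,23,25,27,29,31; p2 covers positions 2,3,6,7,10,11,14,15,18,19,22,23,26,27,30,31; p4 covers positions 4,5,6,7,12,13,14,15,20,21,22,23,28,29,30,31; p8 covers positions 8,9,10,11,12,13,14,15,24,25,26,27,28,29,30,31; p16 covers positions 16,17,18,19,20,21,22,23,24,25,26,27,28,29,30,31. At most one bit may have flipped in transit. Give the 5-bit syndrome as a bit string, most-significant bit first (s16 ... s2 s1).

00000

s1: b1⊕b3⊕b5⊕b7⊕b9⊕b11⊕b13⊕b15⊕b17⊕b19⊕b21⊕b23⊕b25⊕b27⊕b29⊕b31 = 1⊕0⊕0⊕1⊕0⊕0⊕0⊕0⊕0⊕1⊕0⊕0⊕0⊕1⊕0⊕0 = 0
s2: b2⊕b3⊕b6⊕b7⊕b10⊕b11⊕b14⊕b15⊕b18⊕b19⊕b22⊕b23⊕b26⊕b27⊕b30⊕b31 = 0⊕0⊕0⊕1⊕1⊕0⊕1⊕0⊕1⊕1⊕0⊕0⊕1⊕1⊕1⊕0 = 0
s4: b4⊕b5⊕b6⊕b7⊕b12⊕b13⊕b14⊕b15⊕b20⊕b21⊕b22⊕b23⊕b28⊕b29⊕b30⊕b31 = 1⊕0⊕0⊕1⊕1⊕0⊕1⊕0⊕1⊕0⊕0⊕0⊕0⊕0⊕1⊕0 = 0
s8: b8⊕b9⊕b10⊕b11⊕b12⊕b13⊕b14⊕b15⊕b24⊕b25⊕b26⊕b27⊕b28⊕b29⊕b30⊕b31 = 1⊕0⊕1⊕0⊕1⊕0⊕1⊕0⊕1⊕0⊕1⊕1⊕0⊕0⊕1⊕0 = 0
s16: b16⊕b17⊕b18⊕b19⊕b20⊕b21⊕b22⊕b23⊕b24⊕b25⊕b26⊕b27⊕b28⊕b29⊕b30⊕b31 = 1⊕0⊕1⊕1⊕1⊕0⊕0⊕0⊕1⊕0⊕1⊕1⊕0⊕0⊕1⊕0 = 0
Syndrome (s16...s1) = 00000 → position 0 (no error).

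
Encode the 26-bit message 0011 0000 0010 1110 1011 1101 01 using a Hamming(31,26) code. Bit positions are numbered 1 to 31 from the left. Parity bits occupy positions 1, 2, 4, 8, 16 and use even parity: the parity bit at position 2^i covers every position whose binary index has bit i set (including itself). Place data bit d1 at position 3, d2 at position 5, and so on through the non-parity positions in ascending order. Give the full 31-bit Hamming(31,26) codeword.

Place data bits at non-power-of-two positions: b3=0, b5=0, b6=1, b7=1, b9=0, b10=0, b11=0, b12=0, b13=0, b14=0, b15=1, b17=0, b18=1, b19=1, b20=1, b21=0, b22=1, b23=0, b24=1, b25=1, b26=1, b27=1, b28=0, b29=1, b30=0, b31=1.
p1 = XOR of data positions {3,5,7,9,11,13,15,17,19,21,23,25,27,29,31} = 0⊕0⊕1⊕0⊕0⊕0⊕1⊕0⊕1⊕0⊕0⊕1⊕1⊕1⊕1 = 1
p2 = XOR of data positions {3,6,7,10,11,14,15,18,19,22,23,26,27,30,31} = 0⊕1⊕1⊕0⊕0⊕0⊕1⊕1⊕1⊕1⊕0⊕1⊕1⊕0⊕1 = 1
p4 = XOR of data positions {5,6,7,12,13,14,15,20,21,22,23,28,29,30,31} = 0⊕1⊕1⊕0⊕0⊕0⊕1⊕1⊕0⊕1⊕0⊕0⊕1⊕0⊕1 = 1
p8 = XOR of data positions {9,10,11,12,13,14,15,24,25,26,27,28,29,30,31} = 0⊕0⊕0⊕0⊕0⊕0⊕1⊕1⊕1⊕1⊕1⊕0⊕1⊕0⊕1 = 1
p16 = XOR of data positions {17,18,19,20,21,22,23,24,25,26,27,28,29,30,31} = 0⊕1⊕1⊕1⊕0⊕1⊕0⊕1⊕1⊕1⊕1⊕0⊕1⊕0⊕1 = 0
Codeword b1..b31 = 1101011100000010011101011110101

1101011100000010011101011110101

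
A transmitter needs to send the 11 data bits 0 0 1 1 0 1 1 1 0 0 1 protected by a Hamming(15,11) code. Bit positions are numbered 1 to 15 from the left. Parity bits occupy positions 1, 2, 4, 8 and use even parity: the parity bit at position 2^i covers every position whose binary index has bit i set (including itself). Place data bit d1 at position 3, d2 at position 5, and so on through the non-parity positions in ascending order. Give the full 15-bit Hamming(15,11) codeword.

Place data bits at non-power-of-two positions: b3=0, b5=0, b6=1, b7=1, b9=0, b10=1, b11=1, b12=1, b13=0, b14=0, b15=1.
p1 = XOR of data positions {3,5,7,9,11,13,15} = 0⊕0⊕1⊕0⊕1⊕0⊕1 = 1
p2 = XOR of data positions {3,6,7,10,11,14,15} = 0⊕1⊕1⊕1⊕1⊕0⊕1 = 1
p4 = XOR of data positions {5,6,7,12,13,14,15} = 0⊕1⊕1⊕1⊕0⊕0⊕1 = 0
p8 = XOR of data positions {9,10,11,12,13,14,15} = 0⊕1⊕1⊕1⊕0⊕0⊕1 = 0
Codeword b1..b15 = 110001100111001

110001100111001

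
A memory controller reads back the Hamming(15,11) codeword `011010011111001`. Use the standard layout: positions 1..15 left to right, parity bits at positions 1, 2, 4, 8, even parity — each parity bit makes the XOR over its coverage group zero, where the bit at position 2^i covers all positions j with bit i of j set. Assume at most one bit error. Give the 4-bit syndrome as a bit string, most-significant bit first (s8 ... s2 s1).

s1: b1⊕b3⊕b5⊕b7⊕b9⊕b11⊕b13⊕b15 = 0⊕1⊕1⊕0⊕1⊕1⊕0⊕1 = 1
s2: b2⊕b3⊕b6⊕b7⊕b10⊕b11⊕b14⊕b15 = 1⊕1⊕0⊕0⊕1⊕1⊕0⊕1 = 1
s4: b4⊕b5⊕b6⊕b7⊕b12⊕b13⊕b14⊕b15 = 0⊕1⊕0⊕0⊕1⊕0⊕0⊕1 = 1
s8: b8⊕b9⊕b10⊕b11⊕b12⊕b13⊕b14⊕b15 = 1⊕1⊕1⊕1⊕1⊕0⊕0⊕1 = 0
Syndrome (s8...s1) = 0111 → position 7.

0111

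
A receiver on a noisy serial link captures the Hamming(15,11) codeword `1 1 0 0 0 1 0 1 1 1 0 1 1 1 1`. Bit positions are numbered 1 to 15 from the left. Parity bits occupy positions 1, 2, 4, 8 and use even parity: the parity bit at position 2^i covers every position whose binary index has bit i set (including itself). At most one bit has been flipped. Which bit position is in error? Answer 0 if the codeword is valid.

14

s1: b1⊕b3⊕b5⊕b7⊕b9⊕b11⊕b13⊕b15 = 1⊕0⊕0⊕0⊕1⊕0⊕1⊕1 = 0
s2: b2⊕b3⊕b6⊕b7⊕b10⊕b11⊕b14⊕b15 = 1⊕0⊕1⊕0⊕1⊕0⊕1⊕1 = 1
s4: b4⊕b5⊕b6⊕b7⊕b12⊕b13⊕b14⊕b15 = 0⊕0⊕1⊕0⊕1⊕1⊕1⊕1 = 1
s8: b8⊕b9⊕b10⊕b11⊕b12⊕b13⊕b14⊕b15 = 1⊕1⊕1⊕0⊕1⊕1⊕1⊕1 = 1
Syndrome (s8...s1) = 1110 → position 14.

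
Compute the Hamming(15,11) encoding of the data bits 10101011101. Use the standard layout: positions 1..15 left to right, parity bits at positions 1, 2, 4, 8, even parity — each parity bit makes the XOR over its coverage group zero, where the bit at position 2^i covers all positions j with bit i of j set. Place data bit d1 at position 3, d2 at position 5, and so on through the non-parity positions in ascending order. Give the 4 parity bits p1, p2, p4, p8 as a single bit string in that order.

Place data bits at non-power-of-two positions: b3=1, b5=0, b6=1, b7=0, b9=1, b10=0, b11=1, b12=1, b13=1, b14=0, b15=1.
p1 = XOR of data positions {3,5,7,9,11,13,15} = 1⊕0⊕0⊕1⊕1⊕1⊕1 = 1
p2 = XOR of data positions {3,6,7,10,11,14,15} = 1⊕1⊕0⊕0⊕1⊕0⊕1 = 0
p4 = XOR of data positions {5,6,7,12,13,14,15} = 0⊕1⊕0⊕1⊕1⊕0⊕1 = 0
p8 = XOR of data positions {9,10,11,12,13,14,15} = 1⊕0⊕1⊕1⊕1⊕0⊕1 = 1
Parity bits p1,p2,p4,p8 = 1001

1001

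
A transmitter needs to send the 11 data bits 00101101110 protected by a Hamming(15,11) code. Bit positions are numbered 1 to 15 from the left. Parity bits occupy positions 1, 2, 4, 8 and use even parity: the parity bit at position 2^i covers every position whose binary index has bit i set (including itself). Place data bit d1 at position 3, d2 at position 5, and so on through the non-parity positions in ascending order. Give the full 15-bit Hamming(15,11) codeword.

010001011101110

Place data bits at non-power-of-two positions: b3=0, b5=0, b6=1, b7=0, b9=1, b10=1, b11=0, b12=1, b13=1, b14=1, b15=0.
p1 = XOR of data positions {3,5,7,9,11,13,15} = 0⊕0⊕0⊕1⊕0⊕1⊕0 = 0
p2 = XOR of data positions {3,6,7,10,11,14,15} = 0⊕1⊕0⊕1⊕0⊕1⊕0 = 1
p4 = XOR of data positions {5,6,7,12,13,14,15} = 0⊕1⊕0⊕1⊕1⊕1⊕0 = 0
p8 = XOR of data positions {9,10,11,12,13,14,15} = 1⊕1⊕0⊕1⊕1⊕1⊕0 = 1
Codeword b1..b15 = 010001011101110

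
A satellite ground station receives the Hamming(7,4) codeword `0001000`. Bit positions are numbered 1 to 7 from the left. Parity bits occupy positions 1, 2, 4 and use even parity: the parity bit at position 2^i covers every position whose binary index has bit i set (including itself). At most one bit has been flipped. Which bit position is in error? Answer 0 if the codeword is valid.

4

s1: b1⊕b3⊕b5⊕b7 = 0⊕0⊕0⊕0 = 0
s2: b2⊕b3⊕b6⊕b7 = 0⊕0⊕0⊕0 = 0
s4: b4⊕b5⊕b6⊕b7 = 1⊕0⊕0⊕0 = 1
Syndrome (s4...s1) = 100 → position 4.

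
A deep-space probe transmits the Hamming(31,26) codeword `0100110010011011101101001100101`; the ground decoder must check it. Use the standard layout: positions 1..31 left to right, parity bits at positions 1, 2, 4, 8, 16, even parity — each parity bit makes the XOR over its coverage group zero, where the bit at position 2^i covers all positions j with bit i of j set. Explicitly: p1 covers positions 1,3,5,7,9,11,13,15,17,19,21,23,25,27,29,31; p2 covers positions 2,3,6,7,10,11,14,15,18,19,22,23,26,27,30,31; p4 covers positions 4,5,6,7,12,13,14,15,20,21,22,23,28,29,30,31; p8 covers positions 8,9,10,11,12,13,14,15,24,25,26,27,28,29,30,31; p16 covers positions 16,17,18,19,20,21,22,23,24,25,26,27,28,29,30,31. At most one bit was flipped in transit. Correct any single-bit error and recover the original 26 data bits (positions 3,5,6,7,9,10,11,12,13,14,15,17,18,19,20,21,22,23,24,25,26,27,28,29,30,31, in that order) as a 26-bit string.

s1: b1⊕b3⊕b5⊕b7⊕b9⊕b11⊕b13⊕b15⊕b17⊕b19⊕b21⊕b23⊕b25⊕b27⊕b29⊕b31 = 0⊕0⊕1⊕0⊕1⊕0⊕1⊕1⊕1⊕1⊕0⊕0⊕1⊕0⊕1⊕1 = 1
s2: b2⊕b3⊕b6⊕b7⊕b10⊕b11⊕b14⊕b15⊕b18⊕b19⊕b22⊕b23⊕b26⊕b27⊕b30⊕b31 = 1⊕0⊕1⊕0⊕0⊕0⊕0⊕1⊕0⊕1⊕1⊕0⊕1⊕0⊕0⊕1 = 1
s4: b4⊕b5⊕b6⊕b7⊕b12⊕b13⊕b14⊕b15⊕b20⊕b21⊕b22⊕b23⊕b28⊕b29⊕b30⊕b31 = 0⊕1⊕1⊕0⊕1⊕1⊕0⊕1⊕1⊕0⊕1⊕0⊕0⊕1⊕0⊕1 = 1
s8: b8⊕b9⊕b10⊕b11⊕b12⊕b13⊕b14⊕b15⊕b24⊕b25⊕b26⊕b27⊕b28⊕b29⊕b30⊕b31 = 0⊕1⊕0⊕0⊕1⊕1⊕0⊕1⊕0⊕1⊕1⊕0⊕0⊕1⊕0⊕1 = 0
s16: b16⊕b17⊕b18⊕b19⊕b20⊕b21⊕b22⊕b23⊕b24⊕b25⊕b26⊕b27⊕b28⊕b29⊕b30⊕b31 = 1⊕1⊕0⊕1⊕1⊕0⊕1⊕0⊕0⊕1⊕1⊕0⊕0⊕1⊕0⊕1 = 1
Syndrome (s16...s1) = 10111 → position 23.
Flip bit 23: corrected codeword = 0100110010011011101101101100101
Data bits at positions 3,5,6,7,9,10,11,12,13,14,15,17,18,19,20,21,22,23,24,25,26,27,28,29,30,31: 01101001101101101101100101

01101001101101101101100101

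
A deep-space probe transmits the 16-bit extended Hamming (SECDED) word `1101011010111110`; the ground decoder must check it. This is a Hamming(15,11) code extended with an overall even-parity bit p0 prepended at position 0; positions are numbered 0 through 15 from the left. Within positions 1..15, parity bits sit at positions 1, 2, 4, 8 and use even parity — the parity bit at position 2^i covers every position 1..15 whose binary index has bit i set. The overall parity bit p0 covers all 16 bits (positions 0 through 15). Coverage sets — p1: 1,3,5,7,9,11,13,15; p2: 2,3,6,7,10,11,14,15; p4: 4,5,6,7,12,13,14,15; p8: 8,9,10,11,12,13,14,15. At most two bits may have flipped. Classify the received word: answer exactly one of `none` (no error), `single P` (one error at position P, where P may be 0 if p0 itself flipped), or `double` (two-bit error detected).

single 7

s1: b1⊕b3⊕b5⊕b7⊕b9⊕b11⊕b13⊕b15 = 1⊕1⊕1⊕0⊕0⊕1⊕1⊕0 = 1
s2: b2⊕b3⊕b6⊕b7⊕b10⊕b11⊕b14⊕b15 = 0⊕1⊕1⊕0⊕1⊕1⊕1⊕0 = 1
s4: b4⊕b5⊕b6⊕b7⊕b12⊕b13⊕b14⊕b15 = 0⊕1⊕1⊕0⊕1⊕1⊕1⊕0 = 1
s8: b8⊕b9⊕b10⊕b11⊕b12⊕b13⊕b14⊕b15 = 1⊕0⊕1⊕1⊕1⊕1⊕1⊕0 = 0
Syndrome (s8...s1) = 0111 → position 7.
Overall parity (XOR of all 16 bits, including p0): 1⊕1⊕0⊕1⊕0⊕1⊕1⊕0⊕1⊕0⊕1⊕1⊕1⊕1⊕1⊕0 = 1
Overall=1, syndrome position=7 → single-bit error at position 7.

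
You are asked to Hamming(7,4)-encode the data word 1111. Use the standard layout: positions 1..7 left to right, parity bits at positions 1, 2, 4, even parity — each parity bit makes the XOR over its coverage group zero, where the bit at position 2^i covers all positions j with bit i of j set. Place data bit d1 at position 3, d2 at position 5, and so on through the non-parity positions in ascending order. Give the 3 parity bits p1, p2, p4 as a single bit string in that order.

Place data bits at non-power-of-two positions: b3=1, b5=1, b6=1, b7=1.
p1 = XOR of data positions {3,5,7} = 1⊕1⊕1 = 1
p2 = XOR of data positions {3,6,7} = 1⊕1⊕1 = 1
p4 = XOR of data positions {5,6,7} = 1⊕1⊕1 = 1
Parity bits p1,p2,p4 = 111

111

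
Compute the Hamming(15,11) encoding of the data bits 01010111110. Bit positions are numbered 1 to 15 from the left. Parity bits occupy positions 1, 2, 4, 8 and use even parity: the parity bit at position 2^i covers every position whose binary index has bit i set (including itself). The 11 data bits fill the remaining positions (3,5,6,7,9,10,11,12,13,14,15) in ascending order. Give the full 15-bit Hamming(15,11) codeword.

Place data bits at non-power-of-two positions: b3=0, b5=1, b6=0, b7=1, b9=0, b10=1, b11=1, b12=1, b13=1, b14=1, b15=0.
p1 = XOR of data positions {3,5,7,9,11,13,15} = 0⊕1⊕1⊕0⊕1⊕1⊕0 = 0
p2 = XOR of data positions {3,6,7,10,11,14,15} = 0⊕0⊕1⊕1⊕1⊕1⊕0 = 0
p4 = XOR of data positions {5,6,7,12,13,14,15} = 1⊕0⊕1⊕1⊕1⊕1⊕0 = 1
p8 = XOR of data positions {9,10,11,12,13,14,15} = 0⊕1⊕1⊕1⊕1⊕1⊕0 = 1
Codeword b1..b15 = 000110110111110

000110110111110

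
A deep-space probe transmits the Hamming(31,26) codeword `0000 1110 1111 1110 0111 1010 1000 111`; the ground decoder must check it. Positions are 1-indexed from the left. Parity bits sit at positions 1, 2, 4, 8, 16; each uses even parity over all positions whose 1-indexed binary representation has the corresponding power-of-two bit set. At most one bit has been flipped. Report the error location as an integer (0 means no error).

30

s1: b1⊕b3⊕b5⊕b7⊕b9⊕b11⊕b13⊕b15⊕b17⊕b19⊕b21⊕b23⊕b25⊕b27⊕b29⊕b31 = 0⊕0⊕1⊕1⊕1⊕1⊕1⊕1⊕0⊕1⊕1⊕1⊕1⊕0⊕1⊕1 = 0
s2: b2⊕b3⊕b6⊕b7⊕b10⊕b11⊕b14⊕b15⊕b18⊕b19⊕b22⊕b23⊕b26⊕b27⊕b30⊕b31 = 0⊕0⊕1⊕1⊕1⊕1⊕1⊕1⊕1⊕1⊕0⊕1⊕0⊕0⊕1⊕1 = 1
s4: b4⊕b5⊕b6⊕b7⊕b12⊕b13⊕b14⊕b15⊕b20⊕b21⊕b22⊕b23⊕b28⊕b29⊕b30⊕b31 = 0⊕1⊕1⊕1⊕1⊕1⊕1⊕1⊕1⊕1⊕0⊕1⊕0⊕1⊕1⊕1 = 1
s8: b8⊕b9⊕b10⊕b11⊕b12⊕b13⊕b14⊕b15⊕b24⊕b25⊕b26⊕b27⊕b28⊕b29⊕b30⊕b31 = 0⊕1⊕1⊕1⊕1⊕1⊕1⊕1⊕0⊕1⊕0⊕0⊕0⊕1⊕1⊕1 = 1
s16: b16⊕b17⊕b18⊕b19⊕b20⊕b21⊕b22⊕b23⊕b24⊕b25⊕b26⊕b27⊕b28⊕b29⊕b30⊕b31 = 0⊕0⊕1⊕1⊕1⊕1⊕0⊕1⊕0⊕1⊕0⊕0⊕0⊕1⊕1⊕1 = 1
Syndrome (s16...s1) = 11110 → position 30.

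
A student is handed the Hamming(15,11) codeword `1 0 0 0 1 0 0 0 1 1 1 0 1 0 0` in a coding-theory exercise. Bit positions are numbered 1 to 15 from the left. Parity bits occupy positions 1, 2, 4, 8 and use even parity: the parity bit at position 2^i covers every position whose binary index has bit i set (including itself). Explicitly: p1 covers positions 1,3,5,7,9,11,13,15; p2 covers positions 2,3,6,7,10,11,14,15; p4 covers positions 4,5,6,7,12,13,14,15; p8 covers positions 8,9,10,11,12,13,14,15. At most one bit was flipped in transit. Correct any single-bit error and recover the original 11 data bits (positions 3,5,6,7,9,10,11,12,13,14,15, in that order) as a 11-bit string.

01001110100

s1: b1⊕b3⊕b5⊕b7⊕b9⊕b11⊕b13⊕b15 = 1⊕0⊕1⊕0⊕1⊕1⊕1⊕0 = 1
s2: b2⊕b3⊕b6⊕b7⊕b10⊕b11⊕b14⊕b15 = 0⊕0⊕0⊕0⊕1⊕1⊕0⊕0 = 0
s4: b4⊕b5⊕b6⊕b7⊕b12⊕b13⊕b14⊕b15 = 0⊕1⊕0⊕0⊕0⊕1⊕0⊕0 = 0
s8: b8⊕b9⊕b10⊕b11⊕b12⊕b13⊕b14⊕b15 = 0⊕1⊕1⊕1⊕0⊕1⊕0⊕0 = 0
Syndrome (s8...s1) = 0001 → position 1.
Flip bit 1: corrected codeword = 000010001110100
Data bits at positions 3,5,6,7,9,10,11,12,13,14,15: 01001110100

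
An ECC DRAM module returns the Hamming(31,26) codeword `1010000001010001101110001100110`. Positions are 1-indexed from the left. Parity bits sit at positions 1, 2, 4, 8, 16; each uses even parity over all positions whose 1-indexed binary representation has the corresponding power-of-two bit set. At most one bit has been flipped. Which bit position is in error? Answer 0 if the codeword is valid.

s1: b1⊕b3⊕b5⊕b7⊕b9⊕b11⊕b13⊕b15⊕b17⊕b19⊕b21⊕b23⊕b25⊕b27⊕b29⊕b31 = 1⊕1⊕0⊕0⊕0⊕0⊕0⊕0⊕1⊕1⊕1⊕0⊕1⊕0⊕1⊕0 = 1
s2: b2⊕b3⊕b6⊕b7⊕b10⊕b11⊕b14⊕b15⊕b18⊕b19⊕b22⊕b23⊕b26⊕b27⊕b30⊕b31 = 0⊕1⊕0⊕0⊕1⊕0⊕0⊕0⊕0⊕1⊕0⊕0⊕1⊕0⊕1⊕0 = 1
s4: b4⊕b5⊕b6⊕b7⊕b12⊕b13⊕b14⊕b15⊕b20⊕b21⊕b22⊕b23⊕b28⊕b29⊕b30⊕b31 = 0⊕0⊕0⊕0⊕1⊕0⊕0⊕0⊕1⊕1⊕0⊕0⊕0⊕1⊕1⊕0 = 1
s8: b8⊕b9⊕b10⊕b11⊕b12⊕b13⊕b14⊕b15⊕b24⊕b25⊕b26⊕b27⊕b28⊕b29⊕b30⊕b31 = 0⊕0⊕1⊕0⊕1⊕0⊕0⊕0⊕0⊕1⊕1⊕0⊕0⊕1⊕1⊕0 = 0
s16: b16⊕b17⊕b18⊕b19⊕b20⊕b21⊕b22⊕b23⊕b24⊕b25⊕b26⊕b27⊕b28⊕b29⊕b30⊕b31 = 1⊕1⊕0⊕1⊕1⊕1⊕0⊕0⊕0⊕1⊕1⊕0⊕0⊕1⊕1⊕0 = 1
Syndrome (s16...s1) = 10111 → position 23.

23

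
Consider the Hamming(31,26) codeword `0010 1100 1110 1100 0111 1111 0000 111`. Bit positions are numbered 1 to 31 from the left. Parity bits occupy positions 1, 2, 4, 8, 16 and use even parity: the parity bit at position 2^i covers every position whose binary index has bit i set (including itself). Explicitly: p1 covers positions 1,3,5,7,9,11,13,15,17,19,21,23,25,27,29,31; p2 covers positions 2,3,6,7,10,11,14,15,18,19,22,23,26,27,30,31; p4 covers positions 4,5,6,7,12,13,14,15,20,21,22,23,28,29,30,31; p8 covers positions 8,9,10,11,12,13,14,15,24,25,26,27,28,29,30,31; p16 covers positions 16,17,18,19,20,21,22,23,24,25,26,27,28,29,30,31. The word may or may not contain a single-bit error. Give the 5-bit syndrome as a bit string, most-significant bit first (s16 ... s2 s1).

s1: b1⊕b3⊕b5⊕b7⊕b9⊕b11⊕b13⊕b15⊕b17⊕b19⊕b21⊕b23⊕b25⊕b27⊕b29⊕b31 = 0⊕1⊕1⊕0⊕1⊕1⊕1⊕0⊕0⊕1⊕1⊕1⊕0⊕0⊕1⊕1 = 0
s2: b2⊕b3⊕b6⊕b7⊕b10⊕b11⊕b14⊕b15⊕b18⊕b19⊕b22⊕b23⊕b26⊕b27⊕b30⊕b31 = 0⊕1⊕1⊕0⊕1⊕1⊕1⊕0⊕1⊕1⊕1⊕1⊕0⊕0⊕1⊕1 = 1
s4: b4⊕b5⊕b6⊕b7⊕b12⊕b13⊕b14⊕b15⊕b20⊕b21⊕b22⊕b23⊕b28⊕b29⊕b30⊕b31 = 0⊕1⊕1⊕0⊕0⊕1⊕1⊕0⊕1⊕1⊕1⊕1⊕0⊕1⊕1⊕1 = 1
s8: b8⊕b9⊕b10⊕b11⊕b12⊕b13⊕b14⊕b15⊕b24⊕b25⊕b26⊕b27⊕b28⊕b29⊕b30⊕b31 = 0⊕1⊕1⊕1⊕0⊕1⊕1⊕0⊕1⊕0⊕0⊕0⊕0⊕1⊕1⊕1 = 1
s16: b16⊕b17⊕b18⊕b19⊕b20⊕b21⊕b22⊕b23⊕b24⊕b25⊕b26⊕b27⊕b28⊕b29⊕b30⊕b31 = 0⊕0⊕1⊕1⊕1⊕1⊕1⊕1⊕1⊕0⊕0⊕0⊕0⊕1⊕1⊕1 = 0
Syndrome (s16...s1) = 01110 → position 14.

01110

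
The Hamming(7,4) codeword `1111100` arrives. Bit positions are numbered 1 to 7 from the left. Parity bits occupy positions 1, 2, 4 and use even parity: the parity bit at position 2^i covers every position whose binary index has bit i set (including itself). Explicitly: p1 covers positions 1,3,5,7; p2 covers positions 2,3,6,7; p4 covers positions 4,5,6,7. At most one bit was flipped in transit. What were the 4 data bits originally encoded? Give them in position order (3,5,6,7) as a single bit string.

1100

s1: b1⊕b3⊕b5⊕b7 = 1⊕1⊕1⊕0 = 1
s2: b2⊕b3⊕b6⊕b7 = 1⊕1⊕0⊕0 = 0
s4: b4⊕b5⊕b6⊕b7 = 1⊕1⊕0⊕0 = 0
Syndrome (s4...s1) = 001 → position 1.
Flip bit 1: corrected codeword = 0111100
Data bits at positions 3,5,6,7: 1100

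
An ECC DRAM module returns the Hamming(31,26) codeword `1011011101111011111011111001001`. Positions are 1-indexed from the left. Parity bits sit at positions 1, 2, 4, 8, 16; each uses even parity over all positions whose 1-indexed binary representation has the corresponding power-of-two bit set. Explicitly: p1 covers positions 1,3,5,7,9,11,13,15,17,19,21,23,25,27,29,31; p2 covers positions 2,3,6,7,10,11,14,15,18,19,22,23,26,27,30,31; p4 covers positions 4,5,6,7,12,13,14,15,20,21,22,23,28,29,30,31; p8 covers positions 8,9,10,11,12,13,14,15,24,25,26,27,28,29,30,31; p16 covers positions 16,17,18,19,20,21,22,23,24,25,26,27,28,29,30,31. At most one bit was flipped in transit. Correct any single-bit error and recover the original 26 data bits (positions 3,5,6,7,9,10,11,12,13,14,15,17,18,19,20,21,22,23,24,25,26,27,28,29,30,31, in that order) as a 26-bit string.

10110111101111010111001001

s1: b1⊕b3⊕b5⊕b7⊕b9⊕b11⊕b13⊕b15⊕b17⊕b19⊕b21⊕b23⊕b25⊕b27⊕b29⊕b31 = 1⊕1⊕0⊕1⊕0⊕1⊕1⊕1⊕1⊕1⊕1⊕1⊕1⊕0⊕0⊕1 = 0
s2: b2⊕b3⊕b6⊕b7⊕b10⊕b11⊕b14⊕b15⊕b18⊕b19⊕b22⊕b23⊕b26⊕b27⊕b30⊕b31 = 0⊕1⊕1⊕1⊕1⊕1⊕0⊕1⊕1⊕1⊕1⊕1⊕0⊕0⊕0⊕1 = 1
s4: b4⊕b5⊕b6⊕b7⊕b12⊕b13⊕b14⊕b15⊕b20⊕b21⊕b22⊕b23⊕b28⊕b29⊕b30⊕b31 = 1⊕0⊕1⊕1⊕1⊕1⊕0⊕1⊕0⊕1⊕1⊕1⊕1⊕0⊕0⊕1 = 1
s8: b8⊕b9⊕b10⊕b11⊕b12⊕b13⊕b14⊕b15⊕b24⊕b25⊕b26⊕b27⊕b28⊕b29⊕b30⊕b31 = 1⊕0⊕1⊕1⊕1⊕1⊕0⊕1⊕1⊕1⊕0⊕0⊕1⊕0⊕0⊕1 = 0
s16: b16⊕b17⊕b18⊕b19⊕b20⊕b21⊕b22⊕b23⊕b24⊕b25⊕b26⊕b27⊕b28⊕b29⊕b30⊕b31 = 1⊕1⊕1⊕1⊕0⊕1⊕1⊕1⊕1⊕1⊕0⊕0⊕1⊕0⊕0⊕1 = 1
Syndrome (s16...s1) = 10110 → position 22.
Flip bit 22: corrected codeword = 1011011101111011111010111001001
Data bits at positions 3,5,6,7,9,10,11,12,13,14,15,17,18,19,20,21,22,23,24,25,26,27,28,29,30,31: 10110111101111010111001001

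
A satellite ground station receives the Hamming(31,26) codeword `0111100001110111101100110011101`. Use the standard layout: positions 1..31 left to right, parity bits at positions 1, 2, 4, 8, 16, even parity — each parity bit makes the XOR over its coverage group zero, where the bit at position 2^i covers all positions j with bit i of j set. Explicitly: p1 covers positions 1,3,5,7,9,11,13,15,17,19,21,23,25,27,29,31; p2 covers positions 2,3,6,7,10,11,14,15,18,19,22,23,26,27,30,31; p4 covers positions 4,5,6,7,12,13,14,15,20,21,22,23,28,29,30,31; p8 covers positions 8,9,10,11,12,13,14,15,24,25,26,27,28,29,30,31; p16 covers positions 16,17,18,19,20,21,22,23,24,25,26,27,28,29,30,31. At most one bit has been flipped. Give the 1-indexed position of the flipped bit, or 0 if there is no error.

0

s1: b1⊕b3⊕b5⊕b7⊕b9⊕b11⊕b13⊕b15⊕b17⊕b19⊕b21⊕b23⊕b25⊕b27⊕b29⊕b31 = 0⊕1⊕1⊕0⊕0⊕1⊕0⊕1⊕1⊕1⊕0⊕1⊕0⊕1⊕1⊕1 = 0
s2: b2⊕b3⊕b6⊕b7⊕b10⊕b11⊕b14⊕b15⊕b18⊕b19⊕b22⊕b23⊕b26⊕b27⊕b30⊕b31 = 1⊕1⊕0⊕0⊕1⊕1⊕1⊕1⊕0⊕1⊕0⊕1⊕0⊕1⊕0⊕1 = 0
s4: b4⊕b5⊕b6⊕b7⊕b12⊕b13⊕b14⊕b15⊕b20⊕b21⊕b22⊕b23⊕b28⊕b29⊕b30⊕b31 = 1⊕1⊕0⊕0⊕1⊕0⊕1⊕1⊕1⊕0⊕0⊕1⊕1⊕1⊕0⊕1 = 0
s8: b8⊕b9⊕b10⊕b11⊕b12⊕b13⊕b14⊕b15⊕b24⊕b25⊕b26⊕b27⊕b28⊕b29⊕b30⊕b31 = 0⊕0⊕1⊕1⊕1⊕0⊕1⊕1⊕1⊕0⊕0⊕1⊕1⊕1⊕0⊕1 = 0
s16: b16⊕b17⊕b18⊕b19⊕b20⊕b21⊕b22⊕b23⊕b24⊕b25⊕b26⊕b27⊕b28⊕b29⊕b30⊕b31 = 1⊕1⊕0⊕1⊕1⊕0⊕0⊕1⊕1⊕0⊕0⊕1⊕1⊕1⊕0⊕1 = 0
Syndrome (s16...s1) = 00000 → position 0 (no error).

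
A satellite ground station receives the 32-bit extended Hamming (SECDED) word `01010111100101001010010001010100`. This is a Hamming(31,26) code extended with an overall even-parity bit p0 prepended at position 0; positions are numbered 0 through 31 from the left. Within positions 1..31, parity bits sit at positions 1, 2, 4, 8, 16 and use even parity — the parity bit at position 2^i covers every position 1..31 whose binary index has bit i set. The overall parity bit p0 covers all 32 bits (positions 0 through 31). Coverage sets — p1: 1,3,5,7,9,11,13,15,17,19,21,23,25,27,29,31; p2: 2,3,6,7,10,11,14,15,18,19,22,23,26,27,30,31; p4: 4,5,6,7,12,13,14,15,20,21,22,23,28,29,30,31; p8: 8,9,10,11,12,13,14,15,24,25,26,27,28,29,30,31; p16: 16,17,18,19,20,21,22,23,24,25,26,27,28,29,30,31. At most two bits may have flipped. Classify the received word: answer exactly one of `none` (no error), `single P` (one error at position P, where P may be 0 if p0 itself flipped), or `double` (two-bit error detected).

none

s1: b1⊕b3⊕b5⊕b7⊕b9⊕b11⊕b13⊕b15⊕b17⊕b19⊕b21⊕b23⊕b25⊕b27⊕b29⊕b31 = 1⊕1⊕1⊕1⊕0⊕1⊕1⊕0⊕0⊕0⊕1⊕0⊕1⊕1⊕1⊕0 = 0
s2: b2⊕b3⊕b6⊕b7⊕b10⊕b11⊕b14⊕b15⊕b18⊕b19⊕b22⊕b23⊕b26⊕b27⊕b30⊕b31 = 0⊕1⊕1⊕1⊕0⊕1⊕0⊕0⊕1⊕0⊕0⊕0⊕0⊕1⊕0⊕0 = 0
s4: b4⊕b5⊕b6⊕b7⊕b12⊕b13⊕b14⊕b15⊕b20⊕b21⊕b22⊕b23⊕b28⊕b29⊕b30⊕b31 = 0⊕1⊕1⊕1⊕0⊕1⊕0⊕0⊕0⊕1⊕0⊕0⊕0⊕1⊕0⊕0 = 0
s8: b8⊕b9⊕b10⊕b11⊕b12⊕b13⊕b14⊕b15⊕b24⊕b25⊕b26⊕b27⊕b28⊕b29⊕b30⊕b31 = 1⊕0⊕0⊕1⊕0⊕1⊕0⊕0⊕0⊕1⊕0⊕1⊕0⊕1⊕0⊕0 = 0
s16: b16⊕b17⊕b18⊕b19⊕b20⊕b21⊕b22⊕b23⊕b24⊕b25⊕b26⊕b27⊕b28⊕b29⊕b30⊕b31 = 1⊕0⊕1⊕0⊕0⊕1⊕0⊕0⊕0⊕1⊕0⊕1⊕0⊕1⊕0⊕0 = 0
Syndrome (s16...s1) = 00000 → position 0 (no error).
Overall parity (XOR of all 32 bits, including p0): 0⊕1⊕0⊕1⊕0⊕1⊕1⊕1⊕1⊕0⊕0⊕1⊕0⊕1⊕0⊕0⊕1⊕0⊕1⊕0⊕0⊕1⊕0⊕0⊕0⊕1⊕0⊕1⊕0⊕1⊕0⊕0 = 0
Overall=0, syndrome position=0 → no error.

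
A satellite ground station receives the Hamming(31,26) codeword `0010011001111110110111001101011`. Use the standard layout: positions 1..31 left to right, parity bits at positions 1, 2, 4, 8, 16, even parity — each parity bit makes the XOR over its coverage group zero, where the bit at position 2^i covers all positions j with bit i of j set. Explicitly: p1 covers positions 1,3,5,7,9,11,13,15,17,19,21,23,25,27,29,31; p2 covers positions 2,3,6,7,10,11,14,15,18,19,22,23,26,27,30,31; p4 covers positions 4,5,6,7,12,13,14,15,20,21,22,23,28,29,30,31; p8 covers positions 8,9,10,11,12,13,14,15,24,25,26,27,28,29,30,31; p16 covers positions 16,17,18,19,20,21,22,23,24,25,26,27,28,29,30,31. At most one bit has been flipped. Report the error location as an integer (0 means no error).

9

s1: b1⊕b3⊕b5⊕b7⊕b9⊕b11⊕b13⊕b15⊕b17⊕b19⊕b21⊕b23⊕b25⊕b27⊕b29⊕b31 = 0⊕1⊕0⊕1⊕0⊕1⊕1⊕1⊕1⊕0⊕1⊕0⊕1⊕0⊕0⊕1 = 1
s2: b2⊕b3⊕b6⊕b7⊕b10⊕b11⊕b14⊕b15⊕b18⊕b19⊕b22⊕b23⊕b26⊕b27⊕b30⊕b31 = 0⊕1⊕1⊕1⊕1⊕1⊕1⊕1⊕1⊕0⊕1⊕0⊕1⊕0⊕1⊕1 = 0
s4: b4⊕b5⊕b6⊕b7⊕b12⊕b13⊕b14⊕b15⊕b20⊕b21⊕b22⊕b23⊕b28⊕b29⊕b30⊕b31 = 0⊕0⊕1⊕1⊕1⊕1⊕1⊕1⊕1⊕1⊕1⊕0⊕1⊕0⊕1⊕1 = 0
s8: b8⊕b9⊕b10⊕b11⊕b12⊕b13⊕b14⊕b15⊕b24⊕b25⊕b26⊕b27⊕b28⊕b29⊕b30⊕b31 = 0⊕0⊕1⊕1⊕1⊕1⊕1⊕1⊕0⊕1⊕1⊕0⊕1⊕0⊕1⊕1 = 1
s16: b16⊕b17⊕b18⊕b19⊕b20⊕b21⊕b22⊕b23⊕b24⊕b25⊕b26⊕b27⊕b28⊕b29⊕b30⊕b31 = 0⊕1⊕1⊕0⊕1⊕1⊕1⊕0⊕0⊕1⊕1⊕0⊕1⊕0⊕1⊕1 = 0
Syndrome (s16...s1) = 01001 → position 9.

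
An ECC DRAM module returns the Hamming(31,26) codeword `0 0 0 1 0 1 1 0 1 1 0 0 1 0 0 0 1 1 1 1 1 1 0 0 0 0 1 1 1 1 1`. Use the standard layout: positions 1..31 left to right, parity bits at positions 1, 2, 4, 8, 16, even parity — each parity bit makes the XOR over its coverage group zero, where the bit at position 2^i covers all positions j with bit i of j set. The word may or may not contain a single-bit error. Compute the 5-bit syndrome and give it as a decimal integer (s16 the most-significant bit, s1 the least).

23

s1: b1⊕b3⊕b5⊕b7⊕b9⊕b11⊕b13⊕b15⊕b17⊕b19⊕b21⊕b23⊕b25⊕b27⊕b29⊕b31 = 0⊕0⊕0⊕1⊕1⊕0⊕1⊕0⊕1⊕1⊕1⊕0⊕0⊕1⊕1⊕1 = 1
s2: b2⊕b3⊕b6⊕b7⊕b10⊕b11⊕b14⊕b15⊕b18⊕b19⊕b22⊕b23⊕b26⊕b27⊕b30⊕b31 = 0⊕0⊕1⊕1⊕1⊕0⊕0⊕0⊕1⊕1⊕1⊕0⊕0⊕1⊕1⊕1 = 1
s4: b4⊕b5⊕b6⊕b7⊕b12⊕b13⊕b14⊕b15⊕b20⊕b21⊕b22⊕b23⊕b28⊕b29⊕b30⊕b31 = 1⊕0⊕1⊕1⊕0⊕1⊕0⊕0⊕1⊕1⊕1⊕0⊕1⊕1⊕1⊕1 = 1
s8: b8⊕b9⊕b10⊕b11⊕b12⊕b13⊕b14⊕b15⊕b24⊕b25⊕b26⊕b27⊕b28⊕b29⊕b30⊕b31 = 0⊕1⊕1⊕0⊕0⊕1⊕0⊕0⊕0⊕0⊕0⊕1⊕1⊕1⊕1⊕1 = 0
s16: b16⊕b17⊕b18⊕b19⊕b20⊕b21⊕b22⊕b23⊕b24⊕b25⊕b26⊕b27⊕b28⊕b29⊕b30⊕b31 = 0⊕1⊕1⊕1⊕1⊕1⊕1⊕0⊕0⊕0⊕0⊕1⊕1⊕1⊕1⊕1 = 1
Syndrome (s16...s1) = 10111 → position 23.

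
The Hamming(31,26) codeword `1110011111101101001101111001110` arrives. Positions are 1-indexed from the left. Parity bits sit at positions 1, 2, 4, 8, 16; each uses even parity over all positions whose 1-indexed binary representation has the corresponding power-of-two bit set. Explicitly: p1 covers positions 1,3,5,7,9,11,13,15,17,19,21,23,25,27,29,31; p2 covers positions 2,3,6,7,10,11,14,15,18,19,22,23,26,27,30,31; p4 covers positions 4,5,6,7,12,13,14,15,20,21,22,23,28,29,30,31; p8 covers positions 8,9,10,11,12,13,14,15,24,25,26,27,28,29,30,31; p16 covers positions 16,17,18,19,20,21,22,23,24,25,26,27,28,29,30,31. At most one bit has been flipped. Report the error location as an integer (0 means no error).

s1: b1⊕b3⊕b5⊕b7⊕b9⊕b11⊕b13⊕b15⊕b17⊕b19⊕b21⊕b23⊕b25⊕b27⊕b29⊕b31 = 1⊕1⊕0⊕1⊕1⊕1⊕1⊕0⊕0⊕1⊕0⊕1⊕1⊕0⊕1⊕0 = 0
s2: b2⊕b3⊕b6⊕b7⊕b10⊕b11⊕b14⊕b15⊕b18⊕b19⊕b22⊕b23⊕b26⊕b27⊕b30⊕b31 = 1⊕1⊕1⊕1⊕1⊕1⊕1⊕0⊕0⊕1⊕1⊕1⊕0⊕0⊕1⊕0 = 1
s4: b4⊕b5⊕b6⊕b7⊕b12⊕b13⊕b14⊕b15⊕b20⊕b21⊕b22⊕b23⊕b28⊕b29⊕b30⊕b31 = 0⊕0⊕1⊕1⊕0⊕1⊕1⊕0⊕1⊕0⊕1⊕1⊕1⊕1⊕1⊕0 = 0
s8: b8⊕b9⊕b10⊕b11⊕b12⊕b13⊕b14⊕b15⊕b24⊕b25⊕b26⊕b27⊕b28⊕b29⊕b30⊕b31 = 1⊕1⊕1⊕1⊕0⊕1⊕1⊕0⊕1⊕1⊕0⊕0⊕1⊕1⊕1⊕0 = 1
s16: b16⊕b17⊕b18⊕b19⊕b20⊕b21⊕b22⊕b23⊕b24⊕b25⊕b26⊕b27⊕b28⊕b29⊕b30⊕b31 = 1⊕0⊕0⊕1⊕1⊕0⊕1⊕1⊕1⊕1⊕0⊕0⊕1⊕1⊕1⊕0 = 0
Syndrome (s16...s1) = 01010 → position 10.

10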